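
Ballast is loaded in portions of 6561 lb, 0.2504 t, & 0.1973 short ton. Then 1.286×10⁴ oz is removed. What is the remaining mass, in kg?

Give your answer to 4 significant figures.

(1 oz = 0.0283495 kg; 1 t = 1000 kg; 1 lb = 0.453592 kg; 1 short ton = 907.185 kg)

6561 lb × 0.453592 → 2976.02 kg
0.2504 t × 1000 → 250.4 kg
0.1973 short ton × 907.185 → 178.988 kg
1.286×10⁴ oz × 0.0283495 → 364.575 kg
Sum: 2976.02 + 250.4 + 178.988 − 364.575 = 3040.83 kg

3041 kg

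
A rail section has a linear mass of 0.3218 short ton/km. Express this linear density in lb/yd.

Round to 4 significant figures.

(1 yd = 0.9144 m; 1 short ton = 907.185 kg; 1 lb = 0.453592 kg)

0.3218 short ton/km × 907.185 kg/short ton ÷ 1000 m/km = 0.291932 kg/m
0.291932 kg/m ÷ 0.453592 kg/lb × 0.9144 m/yd = 0.588508 lb/yd

0.5885 lb/yd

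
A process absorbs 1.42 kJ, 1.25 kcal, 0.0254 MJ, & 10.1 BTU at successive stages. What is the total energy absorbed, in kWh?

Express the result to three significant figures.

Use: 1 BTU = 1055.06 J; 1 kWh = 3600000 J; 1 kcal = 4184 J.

1.42 kJ × 1000 = 1420 J
1.25 kcal × 4184 = 5230 J
0.0254 MJ × 1000000 = 25400 J
10.1 BTU × 1055.06 = 10656.1 J
Sum: 1420 + 5230 + 25400 + 10656.1 = 42706.1 J
In kWh: 42706.1 / 3600000 = 0.0118628 kWh

0.0119 kWh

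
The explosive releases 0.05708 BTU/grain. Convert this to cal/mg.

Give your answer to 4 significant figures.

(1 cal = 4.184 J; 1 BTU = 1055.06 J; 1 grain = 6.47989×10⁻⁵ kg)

0.2221 cal/mg

0.05708 BTU/grain × 1055.06 J/BTU ÷ 6.47989×10⁻⁵ kg/grain = 929380 J/kg
929380 J/kg ÷ 4.184 J/cal × 10⁻⁶ kg/mg = 0.222127 cal/mg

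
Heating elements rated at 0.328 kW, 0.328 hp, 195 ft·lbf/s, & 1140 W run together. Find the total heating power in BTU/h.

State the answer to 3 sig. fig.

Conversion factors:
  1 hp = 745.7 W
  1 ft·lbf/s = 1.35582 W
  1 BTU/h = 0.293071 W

0.328 kW × 1000 = 328 W
0.328 hp × 745.7 = 244.59 W
195 ft·lbf/s × 1.35582 = 264.385 W
1140 W (already W)
Total: 328 + 244.59 + 264.385 + 1140 = 1976.98 W
In BTU/h: 1976.98 / 0.293071 = 6745.74 BTU/h

6750 BTU/h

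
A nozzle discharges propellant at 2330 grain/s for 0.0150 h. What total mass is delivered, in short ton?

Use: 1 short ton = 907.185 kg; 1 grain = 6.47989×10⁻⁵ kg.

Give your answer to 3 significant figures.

0.00899 short ton

2330 grain/s → 0.150981 kg/s
0.0150 h → 54 s
m = ṁ × t = 0.150981 × 54 = 8.15297 kg
In short ton: 8.15297 / 907.185 = 0.00898711 short ton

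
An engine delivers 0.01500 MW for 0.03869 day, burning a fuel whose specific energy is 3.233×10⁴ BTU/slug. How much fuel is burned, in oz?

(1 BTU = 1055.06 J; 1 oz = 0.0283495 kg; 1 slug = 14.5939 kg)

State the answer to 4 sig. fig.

756.7 oz

0.01500 MW → 15000 W
0.03869 day → 3342.82 s
E = P × t = 15000 × 3342.82 = 5.01423×10⁷ J
3.233×10⁴ BTU/slug → 2.33728×10⁶ J/kg
m = E / e_s = 5.01423×10⁷ / 2.33728×10⁶ = 21.4533 kg
In oz: 21.4533 / 0.0283495 = 756.744 oz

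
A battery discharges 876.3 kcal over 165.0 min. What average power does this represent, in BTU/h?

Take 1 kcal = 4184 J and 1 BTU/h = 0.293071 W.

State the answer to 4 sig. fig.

1264 BTU/h

876.3 kcal × 4184 → 3.66644×10⁶ J
165.0 min × 60 → 9900 s
P = E / t = 3.66644×10⁶ J / 9900 s = 370.347 W
370.347 W ÷ (0.293071 W/BTU/h) = 1263.68 BTU/h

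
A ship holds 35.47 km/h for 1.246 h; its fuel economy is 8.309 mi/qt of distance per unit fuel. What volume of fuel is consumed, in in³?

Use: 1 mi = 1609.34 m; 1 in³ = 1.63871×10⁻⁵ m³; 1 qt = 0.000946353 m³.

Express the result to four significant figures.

35.47 km/h → 9.85278 m/s
1.246 h → 4485.6 s
d = v × t = 9.85278 × 4485.6 = 44195.6 m
8.309 mi/qt → 1.413×10⁷ m/m³
V = d / (distance per unit fuel) = 44195.6 / 1.413×10⁷ = 0.00312778 m³
In in³: 0.00312778 / 1.63871×10⁻⁵ = 190.868 in³

190.9 in³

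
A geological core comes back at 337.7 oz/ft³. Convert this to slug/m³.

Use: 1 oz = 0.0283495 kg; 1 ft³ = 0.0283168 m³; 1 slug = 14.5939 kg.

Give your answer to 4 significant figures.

337.7 oz/ft³ × 0.0283495 kg/oz ÷ 0.0283168 m³/ft³ = 338.09 kg/m³
338.09 kg/m³ ÷ 14.5939 kg/slug = 23.1665 slug/m³

23.17 slug/m³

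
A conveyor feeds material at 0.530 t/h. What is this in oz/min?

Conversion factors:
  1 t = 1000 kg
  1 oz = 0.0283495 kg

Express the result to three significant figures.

312 oz/min

0.530 t/h × 1000 kg/t ÷ 3600 s/h = 0.147222 kg/s
0.147222 kg/s ÷ 0.0283495 kg/oz × 60 s/min = 311.586 oz/min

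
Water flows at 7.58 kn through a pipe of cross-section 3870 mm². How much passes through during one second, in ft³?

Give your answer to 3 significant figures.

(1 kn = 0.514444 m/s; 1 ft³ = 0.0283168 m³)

7.58 kn × 0.514444 → 3.89949 m/s
3870 mm² × 10⁻⁶ → 0.00387 m²
V = v × A × t = 3.89949 m/s × 0.00387 m² × 1 s = 0.015091 m³
0.015091 m³ ÷ (0.0283168 m³/ft³) = 0.532935 ft³

0.533 ft³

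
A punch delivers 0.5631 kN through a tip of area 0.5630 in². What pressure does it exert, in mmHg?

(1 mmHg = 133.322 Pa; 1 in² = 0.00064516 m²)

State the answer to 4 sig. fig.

0.5631 kN × 1000 → 563.1 N
0.5630 in² × 0.00064516 → 3.63225×10⁻⁴ m²
P = F / A = 563.1 N / 3.63225×10⁻⁴ m² = 1.55028×10⁶ Pa
1.55028×10⁶ Pa ÷ (133.322 Pa/mmHg) = 11628.1 mmHg

1.163×10⁴ mmHg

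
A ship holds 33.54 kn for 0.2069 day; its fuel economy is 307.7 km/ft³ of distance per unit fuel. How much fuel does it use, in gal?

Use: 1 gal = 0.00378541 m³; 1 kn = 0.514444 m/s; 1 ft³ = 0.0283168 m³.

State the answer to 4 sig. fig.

7.499 gal

33.54 kn → 17.2545 m/s
0.2069 day → 17876.2 s
d = v × t = 17.2545 × 17876.2 = 308445 m
307.7 km/ft³ → 1.08663×10⁷ m/m³
V = d / (distance per unit fuel) = 308445 / 1.08663×10⁷ = 0.0283855 m³
In gal: 0.0283855 / 0.00378541 = 7.49866 gal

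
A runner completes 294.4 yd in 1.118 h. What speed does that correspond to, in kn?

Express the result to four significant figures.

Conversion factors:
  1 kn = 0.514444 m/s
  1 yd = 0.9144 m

294.4 yd × 0.9144 → 269.199 m
1.118 h × 3600 → 4024.8 s
v = d / t = 269.199 m / 4024.8 s = 0.0668851 m/s
0.0668851 m/s ÷ (0.514444 m/s/kn) = 0.130014 kn

0.1300 kn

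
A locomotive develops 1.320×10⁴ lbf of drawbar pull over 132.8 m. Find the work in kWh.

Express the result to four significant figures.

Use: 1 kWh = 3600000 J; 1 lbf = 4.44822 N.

2.166 kWh

1.320×10⁴ lbf × 4.44822 = 58716.5 N
W = F × d = 58716.5 N × 132.8 m = 7.79755×10⁶ J
7.79755×10⁶ J ÷ (3600000 J/kWh) = 2.16599 kWh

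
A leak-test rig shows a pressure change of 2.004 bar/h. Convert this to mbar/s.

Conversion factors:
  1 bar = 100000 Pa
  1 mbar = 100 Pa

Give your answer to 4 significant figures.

2.004 bar/h × 100000 Pa/bar ÷ 3600 s/h = 55.6667 Pa/s
55.6667 Pa/s ÷ 100 Pa/mbar = 0.556667 mbar/s

0.5567 mbar/s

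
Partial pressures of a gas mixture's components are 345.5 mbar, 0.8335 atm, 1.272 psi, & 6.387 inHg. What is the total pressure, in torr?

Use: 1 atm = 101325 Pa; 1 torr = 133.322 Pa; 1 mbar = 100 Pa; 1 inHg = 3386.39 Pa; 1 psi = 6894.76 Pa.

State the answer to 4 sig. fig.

345.5 mbar × 100 → 34550 Pa
0.8335 atm × 101325 → 84454.4 Pa
1.272 psi × 6894.76 → 8770.13 Pa
6.387 inHg × 3386.39 → 21628.9 Pa
Sum: 34550 + 84454.4 + 8770.13 + 21628.9 = 149403 Pa
In torr: 149403 / 133.322 = 1120.62 torr

1121 torr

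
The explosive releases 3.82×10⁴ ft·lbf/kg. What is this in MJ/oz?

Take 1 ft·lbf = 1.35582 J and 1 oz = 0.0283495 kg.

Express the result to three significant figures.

3.82×10⁴ ft·lbf/kg × 1.35582 J/ft·lbf = 51792.3 J/kg
51792.3 J/kg ÷ 1000000 J/MJ × 0.0283495 kg/oz = 0.00146829 MJ/oz

0.00147 MJ/oz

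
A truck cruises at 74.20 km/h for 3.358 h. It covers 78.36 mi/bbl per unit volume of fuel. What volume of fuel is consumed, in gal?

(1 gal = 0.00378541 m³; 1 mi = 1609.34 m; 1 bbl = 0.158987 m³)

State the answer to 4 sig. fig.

74.20 km/h → 20.6111 m/s
3.358 h → 12088.8 s
d = v × t = 20.6111 × 12088.8 = 249163 m
78.36 mi/bbl → 793196 m/m³
V = d / (distance per unit fuel) = 249163 / 793196 = 0.314125 m³
In gal: 0.314125 / 0.00378541 = 82.9831 gal

82.98 gal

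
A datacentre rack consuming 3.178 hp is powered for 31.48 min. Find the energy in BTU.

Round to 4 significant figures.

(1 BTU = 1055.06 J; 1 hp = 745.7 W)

4243 BTU

3.178 hp × 745.7 → 2369.83 W
31.48 min × 60 → 1888.8 s
E = P × t = 2369.83 W × 1888.8 s = 4.47613×10⁶ J
4.47613×10⁶ J ÷ (1055.06 J/BTU) = 4242.54 BTU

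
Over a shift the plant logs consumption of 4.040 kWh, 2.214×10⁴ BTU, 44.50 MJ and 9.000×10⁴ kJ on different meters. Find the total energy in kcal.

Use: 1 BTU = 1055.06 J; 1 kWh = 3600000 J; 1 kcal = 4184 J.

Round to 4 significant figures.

4.121×10⁴ kcal

4.040 kWh × 3600000 → 1.4544×10⁷ J
2.214×10⁴ BTU × 1055.06 → 2.3359×10⁷ J
44.50 MJ × 1000000 → 4.45×10⁷ J
9.000×10⁴ kJ × 1000 → 9×10⁷ J
Total: 1.4544×10⁷ + 2.3359×10⁷ + 4.45×10⁷ + 9×10⁷ = 1.72403×10⁸ J
In kcal: 1.72403×10⁸ / 4184 = 41205.3 kcal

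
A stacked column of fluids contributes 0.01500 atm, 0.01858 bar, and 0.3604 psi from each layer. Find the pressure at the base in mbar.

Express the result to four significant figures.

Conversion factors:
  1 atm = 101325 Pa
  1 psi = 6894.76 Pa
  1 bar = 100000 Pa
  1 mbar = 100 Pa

0.01500 atm × 101325 → 1519.88 Pa
0.01858 bar × 100000 → 1858 Pa
0.3604 psi × 6894.76 → 2484.87 Pa
Sum: 1519.88 + 1858 + 2484.87 = 5862.75 Pa
In mbar: 5862.75 / 100 = 58.6275 mbar

58.63 mbar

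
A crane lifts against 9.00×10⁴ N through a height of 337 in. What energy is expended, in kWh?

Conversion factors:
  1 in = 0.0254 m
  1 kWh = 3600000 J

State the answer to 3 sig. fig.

0.214 kWh

337 in × 0.0254 → 8.5598 m
W = F × d = 90000 N × 8.5598 m = 770382 J
770382 J ÷ (3600000 J/kWh) = 0.213995 kWh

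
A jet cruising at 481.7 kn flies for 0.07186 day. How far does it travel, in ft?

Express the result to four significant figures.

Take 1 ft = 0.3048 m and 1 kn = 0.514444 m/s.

481.7 kn × 0.514444 → 247.808 m/s
0.07186 day × 86400 → 6208.7 s
d = v × t = 247.808 m/s × 6208.7 s = 1.53857×10⁶ m
1.53857×10⁶ m ÷ (0.3048 m/ft) = 5.0478×10⁶ ft

5.048×10⁶ ft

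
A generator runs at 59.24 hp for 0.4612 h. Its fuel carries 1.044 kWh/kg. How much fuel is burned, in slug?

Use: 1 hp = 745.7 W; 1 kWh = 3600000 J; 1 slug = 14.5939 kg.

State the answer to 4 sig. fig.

1.337 slug

59.24 hp → 44175.3 W
0.4612 h → 1660.32 s
E = P × t = 44175.3 × 1660.32 = 7.33451×10⁷ J
1.044 kWh/kg → 3.7584×10⁶ J/kg
m = E / e_s = 7.33451×10⁷ / 3.7584×10⁶ = 19.515 kg
In slug: 19.515 / 14.5939 = 1.3372 slug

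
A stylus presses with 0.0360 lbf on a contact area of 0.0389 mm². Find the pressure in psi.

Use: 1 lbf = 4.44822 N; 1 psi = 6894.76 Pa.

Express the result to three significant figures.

0.0360 lbf × 4.44822 = 0.160136 N
0.0389 mm² × 10⁻⁶ = 3.89×10⁻⁸ m²
P = F / A = 0.160136 N / 3.89×10⁻⁸ m² = 4.11661×10⁶ Pa
4.11661×10⁶ Pa ÷ (6894.76 Pa/psi) = 597.064 psi

597 psi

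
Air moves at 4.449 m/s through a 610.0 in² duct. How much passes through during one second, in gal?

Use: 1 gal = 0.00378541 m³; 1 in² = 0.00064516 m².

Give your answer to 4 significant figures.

610.0 in² × 0.00064516 = 0.393548 m²
V = v × A × t = 4.449 m/s × 0.393548 m² × 1 s = 1.7509 m³
1.7509 m³ ÷ (0.00378541 m³/gal) = 462.539 gal

462.5 gal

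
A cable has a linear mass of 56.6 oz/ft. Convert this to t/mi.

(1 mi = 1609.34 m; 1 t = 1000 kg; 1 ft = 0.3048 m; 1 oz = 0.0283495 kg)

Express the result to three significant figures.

56.6 oz/ft × 0.0283495 kg/oz ÷ 0.3048 m/ft = 5.26438 kg/m
5.26438 kg/m ÷ 1000 kg/t × 1609.34 m/mi = 8.47218 t/mi

8.47 t/mi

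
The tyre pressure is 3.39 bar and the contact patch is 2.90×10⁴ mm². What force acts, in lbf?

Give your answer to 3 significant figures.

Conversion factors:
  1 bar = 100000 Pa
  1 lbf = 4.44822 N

3.39 bar × 100000 = 339000 Pa
2.90×10⁴ mm² × 10⁻⁶ = 0.029 m²
F = P × A = 339000 Pa × 0.029 m² = 9831 N
9831 N ÷ (4.44822 N/lbf) = 2210.1 lbf

2210 lbf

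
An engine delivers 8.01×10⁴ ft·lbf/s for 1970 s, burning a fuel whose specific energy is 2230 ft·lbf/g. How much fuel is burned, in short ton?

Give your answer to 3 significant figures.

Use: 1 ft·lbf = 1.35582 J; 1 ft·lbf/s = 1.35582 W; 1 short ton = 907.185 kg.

8.01×10⁴ ft·lbf/s → 108601 W
E = P × t = 108601 × 1970 = 2.13944×10⁸ J
2230 ft·lbf/g → 3.02348×10⁶ J/kg
m = E / e_s = 2.13944×10⁸ / 3.02348×10⁶ = 70.7608 kg
In short ton: 70.7608 / 907.185 = 0.0780004 short ton

0.0780 short ton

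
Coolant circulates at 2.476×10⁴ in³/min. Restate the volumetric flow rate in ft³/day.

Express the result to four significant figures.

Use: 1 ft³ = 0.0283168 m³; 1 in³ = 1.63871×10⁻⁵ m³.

2.063×10⁴ ft³/day

2.476×10⁴ in³/min × 1.63871×10⁻⁵ m³/in³ ÷ 60 s/min = 0.00676241 m³/s
0.00676241 m³/s ÷ 0.0283168 m³/ft³ × 86400 s/day = 20633.4 ft³/day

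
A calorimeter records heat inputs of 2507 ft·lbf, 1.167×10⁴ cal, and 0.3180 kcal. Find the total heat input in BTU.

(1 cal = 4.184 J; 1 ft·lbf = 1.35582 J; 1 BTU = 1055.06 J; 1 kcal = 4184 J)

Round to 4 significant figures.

2507 ft·lbf × 1.35582 → 3399.04 J
1.167×10⁴ cal × 4.184 → 48827.3 J
0.3180 kcal × 4184 → 1330.51 J
Combined: 3399.04 + 48827.3 + 1330.51 = 53556.8 J
In BTU: 53556.8 / 1055.06 = 50.7619 BTU

50.76 BTU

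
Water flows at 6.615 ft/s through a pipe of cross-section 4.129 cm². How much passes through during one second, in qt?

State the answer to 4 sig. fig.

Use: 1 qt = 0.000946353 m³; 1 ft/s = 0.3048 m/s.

6.615 ft/s × 0.3048 = 2.01625 m/s
4.129 cm² × 0.0001 = 4.129×10⁻⁴ m²
V = v × A × t = 2.01625 m/s × 4.129×10⁻⁴ m² × 1 s = 8.3251×10⁻⁴ m³
8.3251×10⁻⁴ m³ ÷ (0.000946353 m³/qt) = 0.879703 qt

0.8797 qt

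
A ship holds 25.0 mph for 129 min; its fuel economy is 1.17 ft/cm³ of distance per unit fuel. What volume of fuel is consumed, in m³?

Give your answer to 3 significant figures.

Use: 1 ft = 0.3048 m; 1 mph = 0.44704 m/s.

0.243 m³

25.0 mph → 11.176 m/s
129 min → 7740 s
d = v × t = 11.176 × 7740 = 86502.2 m
1.17 ft/cm³ → 356616 m/m³
V = d / (distance per unit fuel) = 86502.2 / 356616 = 0.242564 m³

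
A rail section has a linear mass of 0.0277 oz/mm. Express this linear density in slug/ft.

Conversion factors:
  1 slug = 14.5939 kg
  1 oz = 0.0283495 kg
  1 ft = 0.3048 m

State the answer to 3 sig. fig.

0.0164 slug/ft

0.0277 oz/mm × 0.0283495 kg/oz ÷ 0.001 m/mm = 0.785281 kg/m
0.785281 kg/m ÷ 14.5939 kg/slug × 0.3048 m/ft = 0.0164009 slug/ft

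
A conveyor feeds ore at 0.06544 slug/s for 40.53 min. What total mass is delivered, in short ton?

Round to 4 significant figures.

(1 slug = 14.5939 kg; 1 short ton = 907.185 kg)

2.560 short ton

0.06544 slug/s → 0.955025 kg/s
40.53 min → 2431.8 s
m = ṁ × t = 0.955025 × 2431.8 = 2322.43 kg
In short ton: 2322.43 / 907.185 = 2.56004 short ton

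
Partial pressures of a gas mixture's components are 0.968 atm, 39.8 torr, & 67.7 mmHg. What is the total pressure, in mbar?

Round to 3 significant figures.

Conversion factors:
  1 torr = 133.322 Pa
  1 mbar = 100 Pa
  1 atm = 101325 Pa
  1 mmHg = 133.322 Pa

1120 mbar

0.968 atm × 101325 = 98082.6 Pa
39.8 torr × 133.322 = 5306.22 Pa
67.7 mmHg × 133.322 = 9025.9 Pa
Total: 98082.6 + 5306.22 + 9025.9 = 112415 Pa
In mbar: 112415 / 100 = 1124.15 mbar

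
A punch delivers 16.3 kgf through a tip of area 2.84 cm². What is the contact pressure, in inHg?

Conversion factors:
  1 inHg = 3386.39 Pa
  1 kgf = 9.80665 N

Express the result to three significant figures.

166 inHg

16.3 kgf × 9.80665 = 159.848 N
2.84 cm² × 0.0001 = 2.84×10⁻⁴ m²
P = F / A = 159.848 N / 2.84×10⁻⁴ m² = 562845 Pa
562845 Pa ÷ (3386.39 Pa/inHg) = 166.208 inHg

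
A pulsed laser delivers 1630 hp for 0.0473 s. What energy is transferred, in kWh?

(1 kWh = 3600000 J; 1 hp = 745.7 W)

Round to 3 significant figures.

1630 hp × 745.7 → 1.21549×10⁶ W
E = P × t = 1.21549×10⁶ W × 0.0473 s = 57492.7 J
57492.7 J ÷ (3600000 J/kWh) = 0.0159702 kWh

0.0160 kWh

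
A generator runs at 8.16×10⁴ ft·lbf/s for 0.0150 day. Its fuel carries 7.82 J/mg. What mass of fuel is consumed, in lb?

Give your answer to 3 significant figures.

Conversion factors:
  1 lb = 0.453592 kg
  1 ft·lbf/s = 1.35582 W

40.4 lb

8.16×10⁴ ft·lbf/s → 110635 W
0.0150 day → 1296 s
E = P × t = 110635 × 1296 = 1.43383×10⁸ J
7.82 J/mg → 7.82×10⁶ J/kg
m = E / e_s = 1.43383×10⁸ / 7.82×10⁶ = 18.3354 kg
In lb: 18.3354 / 0.453592 = 40.4227 lb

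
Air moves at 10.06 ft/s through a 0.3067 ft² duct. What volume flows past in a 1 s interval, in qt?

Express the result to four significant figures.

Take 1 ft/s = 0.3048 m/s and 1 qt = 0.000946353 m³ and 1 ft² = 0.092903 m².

10.06 ft/s × 0.3048 = 3.06629 m/s
0.3067 ft² × 0.092903 = 0.0284934 m²
V = v × A × t = 3.06629 m/s × 0.0284934 m² × 1 s = 0.087369 m³
0.087369 m³ ÷ (0.000946353 m³/qt) = 92.3218 qt

92.32 qt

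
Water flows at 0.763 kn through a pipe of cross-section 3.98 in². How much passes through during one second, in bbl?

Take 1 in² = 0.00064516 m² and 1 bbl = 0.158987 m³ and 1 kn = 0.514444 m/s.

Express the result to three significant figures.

0.00634 bbl

0.763 kn × 0.514444 = 0.392521 m/s
3.98 in² × 0.00064516 = 0.00256774 m²
V = v × A × t = 0.392521 m/s × 0.00256774 m² × 1 s = 0.00100789 m³
0.00100789 m³ ÷ (0.158987 m³/bbl) = 0.00633945 bbl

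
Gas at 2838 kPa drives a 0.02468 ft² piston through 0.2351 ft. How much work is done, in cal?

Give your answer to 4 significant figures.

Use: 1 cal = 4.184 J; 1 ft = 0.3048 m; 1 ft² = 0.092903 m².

2838 kPa → 2.838×10⁶ Pa
0.02468 ft² → 0.00229285 m²
F = P × A = 2.838×10⁶ × 0.00229285 = 6507.11 N
0.2351 ft → 0.0716585 m
W = F × d = 6507.11 × 0.0716585 = 466.29 J
In cal: 466.29 / 4.184 = 111.446 cal

111.4 cal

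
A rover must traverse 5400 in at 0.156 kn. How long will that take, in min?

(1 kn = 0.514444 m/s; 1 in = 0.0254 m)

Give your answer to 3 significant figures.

5400 in × 0.0254 = 137.16 m
0.156 kn × 0.514444 = 0.0802533 m/s
t = d / v = 137.16 m / 0.0802533 m/s = 1709.09 s
1709.09 s ÷ (60 s/min) = 28.4848 min

28.5 min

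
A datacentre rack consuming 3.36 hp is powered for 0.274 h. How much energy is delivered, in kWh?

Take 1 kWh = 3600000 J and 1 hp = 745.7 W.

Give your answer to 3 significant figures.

0.687 kWh

3.36 hp × 745.7 → 2505.55 W
0.274 h × 3600 → 986.4 s
E = P × t = 2505.55 W × 986.4 s = 2.47147×10⁶ J
2.47147×10⁶ J ÷ (3600000 J/kWh) = 0.686519 kWh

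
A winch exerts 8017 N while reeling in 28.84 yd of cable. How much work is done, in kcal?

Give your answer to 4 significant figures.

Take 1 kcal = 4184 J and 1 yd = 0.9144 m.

28.84 yd × 0.9144 = 26.3713 m
W = F × d = 8017 N × 26.3713 m = 211419 J
211419 J ÷ (4184 J/kcal) = 50.5304 kcal

50.53 kcal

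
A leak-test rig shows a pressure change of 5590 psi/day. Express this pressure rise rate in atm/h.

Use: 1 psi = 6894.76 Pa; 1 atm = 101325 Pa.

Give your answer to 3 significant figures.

15.8 atm/h

5590 psi/day × 6894.76 Pa/psi ÷ 86400 s/day = 446.085 Pa/s
446.085 Pa/s ÷ 101325 Pa/atm × 3600 s/h = 15.8491 atm/h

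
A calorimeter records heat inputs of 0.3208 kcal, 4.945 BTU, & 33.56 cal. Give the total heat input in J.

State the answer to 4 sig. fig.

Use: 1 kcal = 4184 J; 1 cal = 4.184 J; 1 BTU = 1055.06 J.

6700 J

0.3208 kcal × 4184 → 1342.23 J
4.945 BTU × 1055.06 → 5217.27 J
33.56 cal × 4.184 → 140.415 J
Total: 1342.23 + 5217.27 + 140.415 = 6699.92 J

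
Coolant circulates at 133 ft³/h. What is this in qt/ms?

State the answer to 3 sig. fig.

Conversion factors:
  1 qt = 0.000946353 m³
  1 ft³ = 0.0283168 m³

133 ft³/h × 0.0283168 m³/ft³ ÷ 3600 s/h = 0.00104615 m³/s
0.00104615 m³/s ÷ 0.000946353 m³/qt × 0.001 s/ms = 0.00110545 qt/ms

0.00111 qt/ms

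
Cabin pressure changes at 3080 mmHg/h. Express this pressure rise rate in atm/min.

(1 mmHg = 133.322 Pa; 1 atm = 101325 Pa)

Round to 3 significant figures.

3080 mmHg/h × 133.322 Pa/mmHg ÷ 3600 s/h = 114.064 Pa/s
114.064 Pa/s ÷ 101325 Pa/atm × 60 s/min = 0.0675434 atm/min

0.0675 atm/min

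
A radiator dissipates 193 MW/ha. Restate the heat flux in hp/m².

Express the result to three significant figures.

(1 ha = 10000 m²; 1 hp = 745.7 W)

25.9 hp/m²

193 MW/ha × 1000000 W/MW ÷ 10000 m²/ha = 19300 W/m²
19300 W/m² ÷ 745.7 W/hp = 25.8817 hp/m²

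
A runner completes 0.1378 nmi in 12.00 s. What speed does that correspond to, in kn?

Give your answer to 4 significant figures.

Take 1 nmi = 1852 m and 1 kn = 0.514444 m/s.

41.34 kn

0.1378 nmi × 1852 → 255.206 m
v = d / t = 255.206 m / 12 s = 21.2672 m/s
21.2672 m/s ÷ (0.514444 m/s/kn) = 41.3402 kn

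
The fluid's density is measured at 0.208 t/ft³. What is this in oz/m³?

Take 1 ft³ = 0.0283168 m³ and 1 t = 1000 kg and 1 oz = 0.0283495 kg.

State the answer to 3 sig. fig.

0.208 t/ft³ × 1000 kg/t ÷ 0.0283168 m³/ft³ = 7345.46 kg/m³
7345.46 kg/m³ ÷ 0.0283495 kg/oz = 259104 oz/m³

2.59×10⁵ oz/m³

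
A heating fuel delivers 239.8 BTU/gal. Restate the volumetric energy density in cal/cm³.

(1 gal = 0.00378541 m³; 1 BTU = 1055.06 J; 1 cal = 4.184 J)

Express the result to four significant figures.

15.97 cal/cm³

239.8 BTU/gal × 1055.06 J/BTU ÷ 0.00378541 m³/gal = 6.68365×10⁷ J/m³
6.68365×10⁷ J/m³ ÷ 4.184 J/cal × 10⁻⁶ m³/cm³ = 15.9743 cal/cm³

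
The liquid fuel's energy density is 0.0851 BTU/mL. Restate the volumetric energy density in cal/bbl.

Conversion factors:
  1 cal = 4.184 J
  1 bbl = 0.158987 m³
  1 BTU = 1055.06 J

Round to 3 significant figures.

3.41×10⁶ cal/bbl

0.0851 BTU/mL × 1055.06 J/BTU ÷ 10⁻⁶ m³/mL = 8.97856×10⁷ J/m³
8.97856×10⁷ J/m³ ÷ 4.184 J/cal × 0.158987 m³/bbl = 3.41175×10⁶ cal/bbl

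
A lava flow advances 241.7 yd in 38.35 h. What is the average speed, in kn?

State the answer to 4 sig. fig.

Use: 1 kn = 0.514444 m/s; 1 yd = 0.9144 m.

0.003112 kn

241.7 yd × 0.9144 → 221.01 m
38.35 h × 3600 → 138060 s
v = d / t = 221.01 m / 138060 s = 0.00160083 m/s
0.00160083 m/s ÷ (0.514444 m/s/kn) = 0.00311177 kn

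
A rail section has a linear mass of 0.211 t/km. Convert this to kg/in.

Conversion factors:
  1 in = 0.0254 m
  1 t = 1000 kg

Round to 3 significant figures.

0.00536 kg/in

0.211 t/km × 1000 kg/t ÷ 1000 m/km = 0.211 kg/m
0.211 kg/m × 0.0254 m/in = 0.0053594 kg/in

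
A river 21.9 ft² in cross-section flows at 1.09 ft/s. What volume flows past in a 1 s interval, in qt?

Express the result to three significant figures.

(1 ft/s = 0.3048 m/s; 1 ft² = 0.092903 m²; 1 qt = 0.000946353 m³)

1.09 ft/s × 0.3048 = 0.332232 m/s
21.9 ft² × 0.092903 = 2.03458 m²
V = v × A × t = 0.332232 m/s × 2.03458 m² × 1 s = 0.675953 m³
0.675953 m³ ÷ (0.000946353 m³/qt) = 714.272 qt

714 qt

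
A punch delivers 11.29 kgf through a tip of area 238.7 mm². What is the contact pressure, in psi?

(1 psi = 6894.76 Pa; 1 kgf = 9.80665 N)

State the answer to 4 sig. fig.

11.29 kgf × 9.80665 → 110.717 N
238.7 mm² × 10⁻⁶ → 2.387×10⁻⁴ m²
P = F / A = 110.717 N / 2.387×10⁻⁴ m² = 463833 Pa
463833 Pa ÷ (6894.76 Pa/psi) = 67.2733 psi

67.27 psi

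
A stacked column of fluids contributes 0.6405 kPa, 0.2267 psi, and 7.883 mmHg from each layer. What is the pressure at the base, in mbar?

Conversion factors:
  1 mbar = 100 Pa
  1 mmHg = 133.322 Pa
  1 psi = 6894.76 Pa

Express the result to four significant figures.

32.55 mbar

0.6405 kPa × 1000 = 640.5 Pa
0.2267 psi × 6894.76 = 1563.04 Pa
7.883 mmHg × 133.322 = 1050.98 Pa
Sum: 640.5 + 1563.04 + 1050.98 = 3254.52 Pa
In mbar: 3254.52 / 100 = 32.5452 mbar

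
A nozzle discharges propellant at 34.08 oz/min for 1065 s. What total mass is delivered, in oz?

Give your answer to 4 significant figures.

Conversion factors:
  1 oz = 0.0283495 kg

604.9 oz

34.08 oz/min → 0.0161025 kg/s
m = ṁ × t = 0.0161025 × 1065 = 17.1492 kg
In oz: 17.1492 / 0.0283495 = 604.921 oz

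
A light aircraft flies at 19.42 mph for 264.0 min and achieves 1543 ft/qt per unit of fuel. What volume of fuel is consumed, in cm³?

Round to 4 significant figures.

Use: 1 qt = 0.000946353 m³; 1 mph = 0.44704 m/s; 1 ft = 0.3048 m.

2.767×10⁵ cm³

19.42 mph → 8.68152 m/s
264.0 min → 15840 s
d = v × t = 8.68152 × 15840 = 137515 m
1543 ft/qt → 496967 m/m³
V = d / (distance per unit fuel) = 137515 / 496967 = 0.276709 m³
In cm³: 0.276709 / 10⁻⁶ = 276709 cm³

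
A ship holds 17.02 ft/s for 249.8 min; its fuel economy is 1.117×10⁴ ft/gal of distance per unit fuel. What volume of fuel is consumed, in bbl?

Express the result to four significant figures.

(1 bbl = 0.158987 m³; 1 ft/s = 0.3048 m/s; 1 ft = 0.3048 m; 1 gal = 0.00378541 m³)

17.02 ft/s → 5.1877 m/s
249.8 min → 14988 s
d = v × t = 5.1877 × 14988 = 77753.2 m
1.117×10⁴ ft/gal → 899405 m/m³
V = d / (distance per unit fuel) = 77753.2 / 899405 = 0.0864496 m³
In bbl: 0.0864496 / 0.158987 = 0.543753 bbl

0.5438 bbl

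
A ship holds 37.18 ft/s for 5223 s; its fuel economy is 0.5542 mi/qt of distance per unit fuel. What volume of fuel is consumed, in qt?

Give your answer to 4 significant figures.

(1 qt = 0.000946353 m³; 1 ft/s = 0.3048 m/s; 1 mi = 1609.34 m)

66.36 qt

37.18 ft/s → 11.3325 m/s
d = v × t = 11.3325 × 5223 = 59189.6 m
0.5542 mi/qt → 942456 m/m³
V = d / (distance per unit fuel) = 59189.6 / 942456 = 0.0628036 m³
In qt: 0.0628036 / 0.000946353 = 66.3638 qt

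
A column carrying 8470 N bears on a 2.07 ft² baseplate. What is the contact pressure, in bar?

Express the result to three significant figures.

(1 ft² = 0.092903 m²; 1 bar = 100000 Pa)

0.440 bar

2.07 ft² × 0.092903 → 0.192309 m²
P = F / A = 8470 N / 0.192309 m² = 44043.7 Pa
44043.7 Pa ÷ (100000 Pa/bar) = 0.440437 bar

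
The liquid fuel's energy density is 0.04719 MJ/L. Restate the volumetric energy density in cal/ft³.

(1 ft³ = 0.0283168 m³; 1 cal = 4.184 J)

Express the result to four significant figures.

0.04719 MJ/L × 1000000 J/MJ ÷ 0.001 m³/L = 4.719×10⁷ J/m³
4.719×10⁷ J/m³ ÷ 4.184 J/cal × 0.0283168 m³/ft³ = 319376 cal/ft³

3.194×10⁵ cal/ft³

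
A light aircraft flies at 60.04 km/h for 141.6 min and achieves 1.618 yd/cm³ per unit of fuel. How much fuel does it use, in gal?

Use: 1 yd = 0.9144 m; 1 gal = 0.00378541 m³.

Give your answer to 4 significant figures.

60.04 km/h → 16.6778 m/s
141.6 min → 8496 s
d = v × t = 16.6778 × 8496 = 141695 m
1.618 yd/cm³ → 1.4795×10⁶ m/m³
V = d / (distance per unit fuel) = 141695 / 1.4795×10⁶ = 0.0957722 m³
In gal: 0.0957722 / 0.00378541 = 25.3004 gal

25.30 gal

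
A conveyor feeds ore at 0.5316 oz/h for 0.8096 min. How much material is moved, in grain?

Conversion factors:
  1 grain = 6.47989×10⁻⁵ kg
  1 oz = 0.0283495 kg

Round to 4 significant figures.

3.138 grain

0.5316 oz/h → 4.18628×10⁻⁶ kg/s
0.8096 min → 48.576 s
m = ṁ × t = 4.18628×10⁻⁶ × 48.576 = 2.03353×10⁻⁴ kg
In grain: 2.03353×10⁻⁴ / 6.47989×10⁻⁵ = 3.13822 grain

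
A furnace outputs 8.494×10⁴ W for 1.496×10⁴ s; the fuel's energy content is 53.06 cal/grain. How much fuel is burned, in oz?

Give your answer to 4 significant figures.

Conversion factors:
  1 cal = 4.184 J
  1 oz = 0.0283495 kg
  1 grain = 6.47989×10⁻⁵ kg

1.308×10⁴ oz

E = P × t = 84940 × 14960 = 1.2707×10⁹ J
53.06 cal/grain → 3.42603×10⁶ J/kg
m = E / e_s = 1.2707×10⁹ / 3.42603×10⁶ = 370.896 kg
In oz: 370.896 / 0.0283495 = 13083 oz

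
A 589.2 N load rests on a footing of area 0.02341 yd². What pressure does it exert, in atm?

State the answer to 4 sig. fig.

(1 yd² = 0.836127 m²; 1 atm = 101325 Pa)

0.02341 yd² × 0.836127 → 0.0195737 m²
P = F / A = 589.2 N / 0.0195737 m² = 30101.6 Pa
30101.6 Pa ÷ (101325 Pa/atm) = 0.29708 atm

0.2971 atm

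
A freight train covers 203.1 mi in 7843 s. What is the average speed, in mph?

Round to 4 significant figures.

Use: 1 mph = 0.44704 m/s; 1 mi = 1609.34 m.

203.1 mi × 1609.34 → 326857 m
v = d / t = 326857 m / 7843 s = 41.675 m/s
41.675 m/s ÷ (0.44704 m/s/mph) = 93.2243 mph

93.22 mph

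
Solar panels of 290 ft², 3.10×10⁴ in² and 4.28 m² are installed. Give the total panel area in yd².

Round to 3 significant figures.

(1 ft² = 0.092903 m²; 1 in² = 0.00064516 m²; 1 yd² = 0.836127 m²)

290 ft² × 0.092903 → 26.9419 m²
3.10×10⁴ in² × 0.00064516 → 20 m²
4.28 m² (already m²)
Total: 26.9419 + 20 + 4.28 = 51.2219 m²
In yd²: 51.2219 / 0.836127 = 61.2609 yd²

61.3 yd²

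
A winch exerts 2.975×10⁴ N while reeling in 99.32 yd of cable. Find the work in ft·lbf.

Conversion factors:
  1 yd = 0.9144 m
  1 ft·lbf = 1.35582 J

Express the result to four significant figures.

1.993×10⁶ ft·lbf

99.32 yd × 0.9144 = 90.8182 m
W = F × d = 29750 N × 90.8182 m = 2.70184×10⁶ J
2.70184×10⁶ J ÷ (1.35582 J/ft·lbf) = 1.99277×10⁶ ft·lbf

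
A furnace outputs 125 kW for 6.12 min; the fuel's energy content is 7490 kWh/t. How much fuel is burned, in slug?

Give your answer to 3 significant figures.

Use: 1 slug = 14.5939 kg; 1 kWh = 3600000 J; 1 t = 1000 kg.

0.117 slug

125 kW → 125000 W
6.12 min → 367.2 s
E = P × t = 125000 × 367.2 = 4.59×10⁷ J
7490 kWh/t → 2.6964×10⁷ J/kg
m = E / e_s = 4.59×10⁷ / 2.6964×10⁷ = 1.70227 kg
In slug: 1.70227 / 14.5939 = 0.116643 slug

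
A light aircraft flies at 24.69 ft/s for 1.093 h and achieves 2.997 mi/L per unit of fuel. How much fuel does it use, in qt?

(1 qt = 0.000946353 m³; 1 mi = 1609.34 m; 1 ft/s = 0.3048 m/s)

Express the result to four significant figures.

6.487 qt

24.69 ft/s → 7.52551 m/s
1.093 h → 3934.8 s
d = v × t = 7.52551 × 3934.8 = 29611.4 m
2.997 mi/L → 4.82319×10⁶ m/m³
V = d / (distance per unit fuel) = 29611.4 / 4.82319×10⁶ = 0.00613938 m³
In qt: 0.00613938 / 0.000946353 = 6.48741 qt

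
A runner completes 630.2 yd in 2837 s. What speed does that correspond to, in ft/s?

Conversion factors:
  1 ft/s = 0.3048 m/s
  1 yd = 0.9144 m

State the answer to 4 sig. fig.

630.2 yd × 0.9144 → 576.255 m
v = d / t = 576.255 m / 2837 s = 0.203121 m/s
0.203121 m/s ÷ (0.3048 m/s/ft/s) = 0.666407 ft/s

0.6664 ft/s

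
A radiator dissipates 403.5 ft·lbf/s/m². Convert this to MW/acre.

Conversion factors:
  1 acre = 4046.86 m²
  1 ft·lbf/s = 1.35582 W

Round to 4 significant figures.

2.214 MW/acre

403.5 ft·lbf/s/m² × 1.35582 W/ft·lbf/s = 547.073 W/m²
547.073 W/m² ÷ 1000000 W/MW × 4046.86 m²/acre = 2.21393 MW/acre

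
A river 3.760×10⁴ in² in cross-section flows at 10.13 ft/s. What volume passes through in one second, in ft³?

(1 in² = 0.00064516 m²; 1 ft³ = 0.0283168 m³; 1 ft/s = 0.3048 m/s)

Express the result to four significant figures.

10.13 ft/s × 0.3048 = 3.08762 m/s
3.760×10⁴ in² × 0.00064516 = 24.258 m²
V = v × A × t = 3.08762 m/s × 24.258 m² × 1 s = 74.8995 m³
74.8995 m³ ÷ (0.0283168 m³/ft³) = 2645.06 ft³

2645 ft³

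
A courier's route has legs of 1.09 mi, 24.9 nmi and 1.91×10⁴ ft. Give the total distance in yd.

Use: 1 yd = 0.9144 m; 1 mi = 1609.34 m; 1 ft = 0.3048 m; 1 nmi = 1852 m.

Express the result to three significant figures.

5.87×10⁴ yd

1.09 mi × 1609.34 = 1754.18 m
24.9 nmi × 1852 = 46114.8 m
1.91×10⁴ ft × 0.3048 = 5821.68 m
Total: 1754.18 + 46114.8 + 5821.68 = 53690.7 m
In yd: 53690.7 / 0.9144 = 58716.9 yd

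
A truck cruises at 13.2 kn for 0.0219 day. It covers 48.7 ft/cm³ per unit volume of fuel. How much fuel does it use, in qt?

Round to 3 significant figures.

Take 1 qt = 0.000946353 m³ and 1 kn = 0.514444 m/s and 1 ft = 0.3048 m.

0.915 qt

13.2 kn → 6.79066 m/s
0.0219 day → 1892.16 s
d = v × t = 6.79066 × 1892.16 = 12849 m
48.7 ft/cm³ → 1.48438×10⁷ m/m³
V = d / (distance per unit fuel) = 12849 / 1.48438×10⁷ = 8.65614×10⁻⁴ m³
In qt: 8.65614×10⁻⁴ / 0.000946353 = 0.914684 qt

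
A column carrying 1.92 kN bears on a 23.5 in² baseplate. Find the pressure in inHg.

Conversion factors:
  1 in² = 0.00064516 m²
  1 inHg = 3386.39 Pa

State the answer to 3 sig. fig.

1.92 kN × 1000 = 1920 N
23.5 in² × 0.00064516 = 0.0151613 m²
P = F / A = 1920 N / 0.0151613 m² = 126638 Pa
126638 Pa ÷ (3386.39 Pa/inHg) = 37.3962 inHg

37.4 inHg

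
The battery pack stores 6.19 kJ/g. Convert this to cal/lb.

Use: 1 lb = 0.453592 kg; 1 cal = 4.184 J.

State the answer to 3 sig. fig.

6.19 kJ/g × 1000 J/kJ ÷ 0.001 kg/g = 6.19×10⁶ J/kg
6.19×10⁶ J/kg ÷ 4.184 J/cal × 0.453592 kg/lb = 671065 cal/lb

6.71×10⁵ cal/lb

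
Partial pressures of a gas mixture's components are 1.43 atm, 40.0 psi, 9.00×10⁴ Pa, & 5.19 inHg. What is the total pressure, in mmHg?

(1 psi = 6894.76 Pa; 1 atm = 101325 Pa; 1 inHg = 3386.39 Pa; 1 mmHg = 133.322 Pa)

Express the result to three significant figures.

3960 mmHg

1.43 atm × 101325 = 144895 Pa
40.0 psi × 6894.76 = 275790 Pa
9.00×10⁴ Pa (already Pa)
5.19 inHg × 3386.39 = 17575.4 Pa
Combined: 144895 + 275790 + 90000 + 17575.4 = 528260 Pa
In mmHg: 528260 / 133.322 = 3962.29 mmHg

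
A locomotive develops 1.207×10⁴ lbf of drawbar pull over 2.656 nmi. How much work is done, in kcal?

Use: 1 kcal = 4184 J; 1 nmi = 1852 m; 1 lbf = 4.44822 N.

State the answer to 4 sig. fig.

1.207×10⁴ lbf × 4.44822 → 53690 N
2.656 nmi × 1852 → 4918.91 m
W = F × d = 53690 N × 4918.91 m = 2.64096×10⁸ J
2.64096×10⁸ J ÷ (4184 J/kcal) = 63120.5 kcal

6.312×10⁴ kcal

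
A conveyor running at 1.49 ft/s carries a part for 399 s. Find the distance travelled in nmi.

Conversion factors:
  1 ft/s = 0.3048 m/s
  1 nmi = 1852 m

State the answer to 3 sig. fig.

0.0978 nmi

1.49 ft/s × 0.3048 → 0.454152 m/s
d = v × t = 0.454152 m/s × 399 s = 181.207 m
181.207 m ÷ (1852 m/nmi) = 0.097844 nmi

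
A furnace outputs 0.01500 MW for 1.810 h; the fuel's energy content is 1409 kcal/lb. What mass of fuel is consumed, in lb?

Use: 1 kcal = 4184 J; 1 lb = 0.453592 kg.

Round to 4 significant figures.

16.58 lb

0.01500 MW → 15000 W
1.810 h → 6516 s
E = P × t = 15000 × 6516 = 9.774×10⁷ J
1409 kcal/lb → 1.29968×10⁷ J/kg
m = E / e_s = 9.774×10⁷ / 1.29968×10⁷ = 7.52031 kg
In lb: 7.52031 / 0.453592 = 16.5795 lb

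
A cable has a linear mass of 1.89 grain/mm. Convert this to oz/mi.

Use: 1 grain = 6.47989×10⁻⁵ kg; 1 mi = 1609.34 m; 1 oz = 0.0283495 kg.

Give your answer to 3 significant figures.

1.89 grain/mm × 6.47989×10⁻⁵ kg/grain ÷ 0.001 m/mm = 0.12247 kg/m
0.12247 kg/m ÷ 0.0283495 kg/oz × 1609.34 m/mi = 6952.36 oz/mi

6950 oz/mi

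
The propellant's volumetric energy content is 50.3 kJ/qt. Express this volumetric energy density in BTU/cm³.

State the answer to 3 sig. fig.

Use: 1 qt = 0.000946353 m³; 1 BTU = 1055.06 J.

0.0504 BTU/cm³

50.3 kJ/qt × 1000 J/kJ ÷ 0.000946353 m³/qt = 5.31514×10⁷ J/m³
5.31514×10⁷ J/m³ ÷ 1055.06 J/BTU × 10⁻⁶ m³/cm³ = 0.0503776 BTU/cm³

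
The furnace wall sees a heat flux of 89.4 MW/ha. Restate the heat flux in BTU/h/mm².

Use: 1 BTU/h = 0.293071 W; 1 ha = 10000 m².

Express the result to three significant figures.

89.4 MW/ha × 1000000 W/MW ÷ 10000 m²/ha = 8940 W/m²
8940 W/m² ÷ 0.293071 W/BTU/h × 10⁻⁶ m²/mm² = 0.0305046 BTU/h/mm²

0.0305 BTU/h/mm²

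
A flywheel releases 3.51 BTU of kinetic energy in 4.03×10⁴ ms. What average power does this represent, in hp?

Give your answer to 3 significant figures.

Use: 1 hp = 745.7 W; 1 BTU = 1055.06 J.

3.51 BTU × 1055.06 → 3703.26 J
4.03×10⁴ ms × 0.001 → 40.3 s
P = E / t = 3703.26 J / 40.3 s = 91.8923 W
91.8923 W ÷ (745.7 W/hp) = 0.12323 hp

0.123 hp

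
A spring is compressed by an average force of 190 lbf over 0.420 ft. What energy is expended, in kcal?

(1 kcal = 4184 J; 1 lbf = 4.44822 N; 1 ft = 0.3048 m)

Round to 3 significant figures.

0.0259 kcal

190 lbf × 4.44822 = 845.162 N
0.420 ft × 0.3048 = 0.128016 m
W = F × d = 845.162 N × 0.128016 m = 108.194 J
108.194 J ÷ (4184 J/kcal) = 0.025859 kcal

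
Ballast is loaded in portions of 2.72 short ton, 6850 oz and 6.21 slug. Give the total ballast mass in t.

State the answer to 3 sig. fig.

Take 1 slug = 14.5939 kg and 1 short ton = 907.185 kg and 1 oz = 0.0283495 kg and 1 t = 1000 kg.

2.72 short ton × 907.185 = 2467.54 kg
6850 oz × 0.0283495 = 194.194 kg
6.21 slug × 14.5939 = 90.6281 kg
Sum: 2467.54 + 194.194 + 90.6281 = 2752.36 kg
In t: 2752.36 / 1000 = 2.75236 t

2.75 t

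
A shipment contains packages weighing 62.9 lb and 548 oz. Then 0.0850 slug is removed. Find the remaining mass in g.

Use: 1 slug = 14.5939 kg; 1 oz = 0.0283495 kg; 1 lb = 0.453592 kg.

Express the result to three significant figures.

4.28×10⁴ g

62.9 lb × 0.453592 = 28.5309 kg
548 oz × 0.0283495 = 15.5355 kg
0.0850 slug × 14.5939 = 1.24048 kg
Result: 28.5309 + 15.5355 − 1.24048 = 42.8259 kg
In g: 42.8259 / 0.001 = 42825.9 g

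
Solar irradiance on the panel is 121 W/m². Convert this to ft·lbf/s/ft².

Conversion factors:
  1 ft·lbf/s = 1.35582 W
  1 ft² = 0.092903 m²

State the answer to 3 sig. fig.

121 W/m² is already 121 W/m²
121 W/m² ÷ 1.35582 W/ft·lbf/s × 0.092903 m²/ft² = 8.29112 ft·lbf/s/ft²

8.29 ft·lbf/s/ft²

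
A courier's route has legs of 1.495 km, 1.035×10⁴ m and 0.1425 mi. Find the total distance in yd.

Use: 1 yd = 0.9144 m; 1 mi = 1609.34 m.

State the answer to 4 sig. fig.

1.320×10⁴ yd

1.495 km × 1000 = 1495 m
1.035×10⁴ m (already m)
0.1425 mi × 1609.34 = 229.331 m
Sum: 1495 + 10350 + 229.331 = 12074.3 m
In yd: 12074.3 / 0.9144 = 13204.6 yd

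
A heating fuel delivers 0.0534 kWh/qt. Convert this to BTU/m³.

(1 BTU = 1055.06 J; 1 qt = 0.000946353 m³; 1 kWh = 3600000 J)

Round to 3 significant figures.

0.0534 kWh/qt × 3600000 J/kWh ÷ 0.000946353 m³/qt = 2.03138×10⁸ J/m³
2.03138×10⁸ J/m³ ÷ 1055.06 J/BTU = 192537 BTU/m³

1.93×10⁵ BTU/m³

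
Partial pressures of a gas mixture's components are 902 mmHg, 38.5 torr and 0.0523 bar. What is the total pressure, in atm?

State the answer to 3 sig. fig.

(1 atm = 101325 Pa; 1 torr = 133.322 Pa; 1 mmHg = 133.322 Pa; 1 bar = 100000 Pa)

902 mmHg × 133.322 = 120256 Pa
38.5 torr × 133.322 = 5132.9 Pa
0.0523 bar × 100000 = 5230 Pa
Combined: 120256 + 5132.9 + 5230 = 130619 Pa
In atm: 130619 / 101325 = 1.28911 atm

1.29 atm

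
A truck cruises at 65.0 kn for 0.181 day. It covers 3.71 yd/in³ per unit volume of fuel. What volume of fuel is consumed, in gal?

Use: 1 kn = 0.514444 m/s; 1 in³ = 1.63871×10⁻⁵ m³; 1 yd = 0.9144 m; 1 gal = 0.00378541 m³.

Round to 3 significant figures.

65.0 kn → 33.4389 m/s
0.181 day → 15638.4 s
d = v × t = 33.4389 × 15638.4 = 522931 m
3.71 yd/in³ → 207018 m/m³
V = d / (distance per unit fuel) = 522931 / 207018 = 2.52602 m³
In gal: 2.52602 / 0.00378541 = 667.304 gal

667 gal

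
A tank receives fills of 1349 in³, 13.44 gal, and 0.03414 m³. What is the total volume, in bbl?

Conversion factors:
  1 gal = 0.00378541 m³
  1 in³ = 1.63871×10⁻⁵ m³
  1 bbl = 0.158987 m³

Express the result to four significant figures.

1349 in³ × 1.63871×10⁻⁵ = 0.0221062 m³
13.44 gal × 0.00378541 = 0.0508759 m³
0.03414 m³ (already m³)
Combined: 0.0221062 + 0.0508759 + 0.03414 = 0.107122 m³
In bbl: 0.107122 / 0.158987 = 0.673778 bbl

0.6738 bbl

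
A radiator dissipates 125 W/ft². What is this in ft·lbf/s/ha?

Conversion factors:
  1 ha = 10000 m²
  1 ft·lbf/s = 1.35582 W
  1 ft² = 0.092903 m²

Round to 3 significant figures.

125 W/ft² ÷ 0.092903 m²/ft² = 1345.49 W/m²
1345.49 W/m² ÷ 1.35582 W/ft·lbf/s × 10000 m²/ha = 9.92381×10⁶ ft·lbf/s/ha

9.92×10⁶ ft·lbf/s/ha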